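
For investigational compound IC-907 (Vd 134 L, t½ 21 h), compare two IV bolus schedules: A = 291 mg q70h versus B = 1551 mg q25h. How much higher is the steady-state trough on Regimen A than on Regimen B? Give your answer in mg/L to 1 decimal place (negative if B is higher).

Regimen A: f = (1/2)^(70/21) ≈ 0.0992; Cmin,ss = (291/134)·f/(1−f) ≈ 0.239 mg/L.
Regimen B: f = (1/2)^(25/21) ≈ 0.4382; Cmin,ss = (1551/134)·f/(1−f) ≈ 9.028 mg/L.
Difference ≈ 0.239 − 9.028 ≈ -8.789 mg/L.

-8.8 mg/L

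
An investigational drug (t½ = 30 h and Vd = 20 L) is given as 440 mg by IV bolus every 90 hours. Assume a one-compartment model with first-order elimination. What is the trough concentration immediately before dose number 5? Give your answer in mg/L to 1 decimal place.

f = (1/2)^(τ/t½) = (1/2)^(90/30) ≈ 0.1250.
C₀ = D/Vd = 440/20 ≈ 22.000 mg/L.
Before the 5th dose, 4 doses have been given. Superposition: Cmin = C₀·(f + f² + … + f^4).
≈ 22.000 × (0.1250 + 0.0156 + 0.0020 + 0.0002) ≈ 22.000 × 0.1428 ≈ 3.142 mg/L.

3.1 mg/L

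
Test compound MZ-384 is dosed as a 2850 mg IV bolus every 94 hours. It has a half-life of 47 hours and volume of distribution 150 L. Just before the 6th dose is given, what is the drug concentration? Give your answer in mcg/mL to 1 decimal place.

6.3 mcg/mL

f = (1/2)^(τ/t½) = (1/2)^(94/47) ≈ 0.2500.
C₀ = D/Vd = 2850/150 ≈ 19.000 mcg/mL.
Before the 6th dose, 5 doses have been given. Superposition: Cmin = C₀·(f + f² + … + f^5).
≈ 19.000 × (0.2500 + 0.0625 + 0.0156 + 0.0039 + 0.0010) ≈ 19.000 × 0.3330 ≈ 6.327 mcg/mL.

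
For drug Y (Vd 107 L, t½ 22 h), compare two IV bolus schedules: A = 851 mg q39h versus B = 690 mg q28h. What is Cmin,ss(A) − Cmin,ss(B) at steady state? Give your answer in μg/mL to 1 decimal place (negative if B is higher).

Regimen A: f = (1/2)^(39/22) ≈ 0.2927; Cmin,ss = (851/107)·f/(1−f) ≈ 3.291 μg/mL.
Regimen B: f = (1/2)^(28/22) ≈ 0.4139; Cmin,ss = (690/107)·f/(1−f) ≈ 4.554 μg/mL.
Difference ≈ 3.291 − 4.554 ≈ -1.263 μg/mL.

-1.3 μg/mL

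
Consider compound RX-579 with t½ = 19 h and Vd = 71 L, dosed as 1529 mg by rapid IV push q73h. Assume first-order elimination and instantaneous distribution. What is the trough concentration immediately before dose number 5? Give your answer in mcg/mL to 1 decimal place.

1.6 mcg/mL

f = (1/2)^(τ/t½) = (1/2)^(73/19) ≈ 0.0697.
C₀ = D/Vd = 1529/71 ≈ 21.535 mcg/mL.
Before the 5th dose, 4 doses have been given. Superposition: Cmin = C₀·(f + f² + … + f^4).
≈ 21.535 × (0.0697 + 0.0049 + 0.0003 + 0.0000) ≈ 21.535 × 0.0749 ≈ 1.613 mcg/mL.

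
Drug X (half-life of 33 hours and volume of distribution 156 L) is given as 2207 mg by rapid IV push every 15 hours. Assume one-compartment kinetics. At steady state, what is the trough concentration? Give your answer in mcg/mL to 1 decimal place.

τ/t½ = 15/33 ≈ 0.45455, so fraction remaining f = (1/2)^(15/33) ≈ 0.7297.
At steady state, accumulation factor R = 1/(1 − e^(−kτ)) ≈ 3.6996.
Single-dose peak C₀ = D/Vd = 2207/156 ≈ 14.147 mcg/mL.
Cmax,ss = C₀/(1 − f) ≈ 14.147/0.2703 ≈ 52.338 mcg/mL.
Steady-state trough Cmin,ss = Cmax,ss·f ≈ 52.338 × 0.7297 ≈ 38.191 mcg/mL.

38.2 mcg/mL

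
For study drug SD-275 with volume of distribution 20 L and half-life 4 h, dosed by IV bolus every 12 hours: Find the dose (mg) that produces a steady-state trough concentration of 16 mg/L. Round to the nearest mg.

τ/t½ = 12/4 ≈ 3, so f = (1/2)^(12/4) ≈ 0.125000.
Cmin,ss = (D/Vd)·f/(1−f), so D = Cmin,ss·Vd·(1−f)/f.
D = 16 × 20 × (1−f)/f ≈ 16 × 20 × 7.00000 ≈ 2240.00 mg.

2240 mg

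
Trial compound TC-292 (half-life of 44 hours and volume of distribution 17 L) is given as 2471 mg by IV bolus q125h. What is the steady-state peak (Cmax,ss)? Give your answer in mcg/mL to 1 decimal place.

k = ln2/t½ = ln2/44 ≈ 0.015753 h⁻¹; fraction remaining f = e^(−kτ) = e^(−0.015753×125) ≈ 0.1396.
At steady state, accumulation factor R = 1/(1 − e^(−kτ)) ≈ 1.1623.
Single-dose peak C₀ = D/Vd = 2471/17 ≈ 145.353 mcg/mL.
Cmax,ss = C₀/(1 − f) ≈ 145.353/0.8604 ≈ 168.937 mcg/mL.

168.9 mcg/mL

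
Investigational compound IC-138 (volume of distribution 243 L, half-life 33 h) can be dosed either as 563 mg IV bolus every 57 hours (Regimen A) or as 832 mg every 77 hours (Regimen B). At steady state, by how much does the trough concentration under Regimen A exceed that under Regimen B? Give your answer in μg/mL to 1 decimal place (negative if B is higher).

Regimen A: f = (1/2)^(57/33) ≈ 0.3020; Cmin,ss = (563/243)·f/(1−f) ≈ 1.002 μg/mL.
Regimen B: f = (1/2)^(77/33) ≈ 0.1984; Cmin,ss = (832/243)·f/(1−f) ≈ 0.847 μg/mL.
Difference ≈ 1.002 − 0.847 ≈ 0.155 μg/mL.

0.2 μg/mL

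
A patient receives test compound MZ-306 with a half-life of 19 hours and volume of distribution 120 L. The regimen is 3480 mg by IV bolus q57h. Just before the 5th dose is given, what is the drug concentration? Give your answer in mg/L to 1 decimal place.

4.1 mg/L

f = (1/2)^(τ/t½) = (1/2)^(57/19) ≈ 0.1250.
C₀ = D/Vd = 3480/120 ≈ 29.000 mg/L.
Before the 5th dose, 4 doses have been given. Superposition: Cmin = C₀·(f + f² + … + f^4).
≈ 29.000 × (0.1250 + 0.0156 + 0.0020 + 0.0002) ≈ 29.000 × 0.1428 ≈ 4.141 mg/L.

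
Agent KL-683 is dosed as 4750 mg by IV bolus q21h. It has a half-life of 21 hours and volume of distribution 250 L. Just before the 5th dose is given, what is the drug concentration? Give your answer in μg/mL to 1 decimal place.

f = (1/2)^(τ/t½) = (1/2)^(21/21) ≈ 0.5000.
C₀ = D/Vd = 4750/250 ≈ 19.000 μg/mL.
Before the 5th dose, 4 doses have been given. Superposition: Cmin = C₀·(f + f² + … + f^4).
≈ 19.000 × (0.5000 + 0.2500 + 0.1250 + 0.0625) ≈ 19.000 × 0.9375 ≈ 17.812 μg/mL.

17.8 μg/mL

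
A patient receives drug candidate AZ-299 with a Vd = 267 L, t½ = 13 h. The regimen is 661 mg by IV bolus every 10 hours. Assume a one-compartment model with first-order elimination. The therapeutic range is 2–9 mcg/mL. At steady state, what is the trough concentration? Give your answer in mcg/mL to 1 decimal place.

3.5 mcg/mL

τ/t½ = 10/13 ≈ 0.76923, so fraction remaining f = (1/2)^(10/13) ≈ 0.5867.
Accumulation ratio R = 1/(1 − f) ≈ 1/0.4133 ≈ 2.4195.
Each bolus raises the concentration by D/Vd = 661/267 ≈ 2.476 mcg/mL.
Cmax,ss = C₀/(1 − f) ≈ 2.476/0.4133 ≈ 5.991 mcg/mL.
One interval later, Cmin,ss = Cmax,ss·e^(−kτ) ≈ 5.991 × 0.5867 ≈ 3.515 mcg/mL.
Trough 3.5 mcg/mL vs MEC 2 mcg/mL: adequate.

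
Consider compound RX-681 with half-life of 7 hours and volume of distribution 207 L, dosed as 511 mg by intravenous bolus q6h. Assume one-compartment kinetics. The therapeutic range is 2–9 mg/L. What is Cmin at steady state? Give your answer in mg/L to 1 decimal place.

3.0 mg/L

Over one 6-h interval, 6/7 ≈ 0.85714 half-lives elapse, leaving f ≈ 0.5520 of each dose.
Each bolus raises the concentration by D/Vd = 511/207 ≈ 2.469 mg/L.
Steady-state trough Cmin,ss = C₀·f/(1−f) ≈ 2.469 × 0.5520/0.4480 ≈ 3.042 mg/L.
Trough 3.0 mg/L vs MEC 2 mg/L: adequate.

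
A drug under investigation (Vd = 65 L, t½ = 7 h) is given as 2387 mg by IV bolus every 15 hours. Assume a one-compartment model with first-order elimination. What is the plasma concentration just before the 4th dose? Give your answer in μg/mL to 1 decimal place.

f = (1/2)^(τ/t½) = (1/2)^(15/7) ≈ 0.2264.
C₀ = D/Vd = 2387/65 ≈ 36.723 μg/mL.
Before the 4th dose, 3 doses have been given. Superposition: Cmin = C₀·(f + f² + … + f^3).
≈ 36.723 × (0.2264 + 0.0513 + 0.0116) ≈ 36.723 × 0.2893 ≈ 10.624 μg/mL.

10.6 μg/mL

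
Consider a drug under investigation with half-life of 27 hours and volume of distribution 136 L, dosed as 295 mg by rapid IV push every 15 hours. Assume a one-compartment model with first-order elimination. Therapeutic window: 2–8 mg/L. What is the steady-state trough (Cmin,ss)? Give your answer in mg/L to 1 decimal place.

4.6 mg/L

Over one 15-h interval, 15/27 ≈ 0.55556 half-lives elapse, leaving f ≈ 0.6804 of each dose.
At steady state, accumulation factor R = 1/(1 − e^(−kτ)) ≈ 3.1289.
Single-dose peak C₀ = D/Vd = 295/136 ≈ 2.169 mg/L.
Cmax,ss = C₀/(1 − f) ≈ 2.169/0.3196 ≈ 6.787 mg/L.
One interval later, Cmin,ss = Cmax,ss·e^(−kτ) ≈ 6.787 × 0.6804 ≈ 4.618 mg/L.
Trough 4.6 mg/L vs MEC 2 mg/L: adequate.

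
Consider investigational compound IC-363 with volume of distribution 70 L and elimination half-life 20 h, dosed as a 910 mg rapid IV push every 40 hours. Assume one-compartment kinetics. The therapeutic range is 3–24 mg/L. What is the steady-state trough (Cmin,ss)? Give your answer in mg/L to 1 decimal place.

4.3 mg/L

τ = 40 h = 2 half-lives, so f = (1/2)^2 = 0.25.
Accumulation ratio R = 1/(1 − f) = 1/0.75 = 4/3.
Single-dose peak C₀ = D/Vd = 910/70 = 13 mg/L.
Steady-state peak Cmax,ss = C₀·R = 13 × 4/3 ≈ 17.333 mg/L.
Steady-state trough Cmin,ss = Cmax,ss·f ≈ 17.333 × 0.25 ≈ 4.333 mg/L.
Trough 4.3 mg/L vs MEC 3 mg/L: adequate.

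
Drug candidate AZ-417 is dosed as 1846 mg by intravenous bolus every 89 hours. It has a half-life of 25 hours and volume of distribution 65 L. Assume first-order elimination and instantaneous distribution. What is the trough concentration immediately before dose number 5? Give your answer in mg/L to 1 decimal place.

2.6 mg/L

f = (1/2)^(τ/t½) = (1/2)^(89/25) ≈ 0.0848.
C₀ = D/Vd = 1846/65 ≈ 28.400 mg/L.
Before the 5th dose, 4 doses have been given. Superposition: Cmin = C₀·(f + f² + … + f^4).
≈ 28.400 × (0.0848 + 0.0072 + 0.0006 + 0.0001) ≈ 28.400 × 0.0927 ≈ 2.633 mg/L.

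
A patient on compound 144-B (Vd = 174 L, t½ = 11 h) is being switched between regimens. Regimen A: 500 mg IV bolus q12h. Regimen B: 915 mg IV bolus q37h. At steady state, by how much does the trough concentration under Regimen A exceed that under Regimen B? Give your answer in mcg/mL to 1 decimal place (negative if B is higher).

2.0 mcg/mL

Regimen A: f = (1/2)^(12/11) ≈ 0.4695; Cmin,ss = (500/174)·f/(1−f) ≈ 2.543 mcg/mL.
Regimen B: f = (1/2)^(37/11) ≈ 0.0972; Cmin,ss = (915/174)·f/(1−f) ≈ 0.566 mcg/mL.
Difference ≈ 2.543 − 0.566 ≈ 1.977 mcg/mL.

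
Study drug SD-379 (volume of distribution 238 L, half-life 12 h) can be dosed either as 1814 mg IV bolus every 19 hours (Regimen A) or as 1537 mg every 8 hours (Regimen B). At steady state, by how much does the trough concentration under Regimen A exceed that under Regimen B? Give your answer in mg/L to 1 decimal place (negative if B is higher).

Regimen A: f = (1/2)^(19/12) ≈ 0.3337; Cmin,ss = (1814/238)·f/(1−f) ≈ 3.817 mg/L.
Regimen B: f = (1/2)^(8/12) ≈ 0.6300; Cmin,ss = (1537/238)·f/(1−f) ≈ 10.996 mg/L.
Difference ≈ 3.817 − 10.996 ≈ -7.179 mg/L.

-7.2 mg/L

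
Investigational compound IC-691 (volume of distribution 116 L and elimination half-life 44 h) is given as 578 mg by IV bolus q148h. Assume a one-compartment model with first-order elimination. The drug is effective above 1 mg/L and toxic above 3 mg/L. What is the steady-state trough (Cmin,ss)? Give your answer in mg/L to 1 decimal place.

0.5 mg/L

Over one 148-h interval, 148/44 ≈ 3.3636 half-lives elapse, leaving f ≈ 0.0972 of each dose.
Each bolus raises the concentration by D/Vd = 578/116 ≈ 4.983 mg/L.
Steady-state trough Cmin,ss = C₀·f/(1−f) ≈ 4.983 × 0.0972/0.9028 ≈ 0.536 mg/L.
Trough 0.5 mg/L vs MEC 1 mg/L: subtherapeutic.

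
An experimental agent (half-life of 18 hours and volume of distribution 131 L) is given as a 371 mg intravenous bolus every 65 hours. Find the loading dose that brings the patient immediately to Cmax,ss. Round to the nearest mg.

f = (1/2)^(65/18) ≈ 0.081837; accumulation ratio R = 1/(1−f) ≈ 1.08913.
Loading dose to hit Cmax,ss on first dose: D_load = D_maint·R ≈ 371 × 1.08913 ≈ 404.07 mg.

404 mg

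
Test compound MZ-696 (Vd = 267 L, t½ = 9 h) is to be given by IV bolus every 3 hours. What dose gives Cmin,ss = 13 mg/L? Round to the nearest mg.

τ/t½ = 3/9 ≈ 0.33333, so f = (1/2)^(3/9) ≈ 0.793701.
Cmin,ss = (D/Vd)·f/(1−f), so D = Cmin,ss·Vd·(1−f)/f.
D = 13 × 267 × (1−f)/f ≈ 13 × 267 × 0.25992 ≈ 902.18 mg.

902 mg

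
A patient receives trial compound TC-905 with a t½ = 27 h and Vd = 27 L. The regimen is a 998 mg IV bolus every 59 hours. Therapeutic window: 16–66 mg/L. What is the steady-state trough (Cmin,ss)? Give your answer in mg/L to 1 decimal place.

k = ln2/t½ = ln2/27 ≈ 0.025672 h⁻¹; fraction remaining f = e^(−kτ) = e^(−0.025672×59) ≈ 0.2199.
At steady state, accumulation factor R = 1/(1 − e^(−kτ)) ≈ 1.2819.
Single-dose peak C₀ = D/Vd = 998/27 ≈ 36.963 mg/L.
Cmax,ss = C₀/(1 − f) ≈ 36.963/0.7801 ≈ 47.382 mg/L.
Steady-state trough Cmin,ss = Cmax,ss·f ≈ 47.382 × 0.2199 ≈ 10.419 mg/L.
Trough 10.4 mg/L vs MEC 16 mg/L: subtherapeutic.

10.4 mg/L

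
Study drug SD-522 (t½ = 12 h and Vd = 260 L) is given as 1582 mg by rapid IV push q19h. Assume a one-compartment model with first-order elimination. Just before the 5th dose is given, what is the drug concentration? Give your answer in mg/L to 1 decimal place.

3.0 mg/L

f = (1/2)^(τ/t½) = (1/2)^(19/12) ≈ 0.3337.
C₀ = D/Vd = 1582/260 ≈ 6.085 mg/L.
Before the 5th dose, 4 doses have been given. Superposition: Cmin = C₀·(f + f² + … + f^4).
≈ 6.085 × (0.3337 + 0.1114 + 0.0372 + 0.0124) ≈ 6.085 × 0.4947 ≈ 3.010 mg/L.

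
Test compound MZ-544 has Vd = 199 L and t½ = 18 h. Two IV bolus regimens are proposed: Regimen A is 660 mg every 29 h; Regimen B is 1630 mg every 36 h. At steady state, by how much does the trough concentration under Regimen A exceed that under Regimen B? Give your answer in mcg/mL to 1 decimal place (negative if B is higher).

Regimen A: f = (1/2)^(29/18) ≈ 0.3273; Cmin,ss = (660/199)·f/(1−f) ≈ 1.614 mcg/mL.
Regimen B: f = (1/2)^(36/18) ≈ 0.2500; Cmin,ss = (1630/199)·f/(1−f) ≈ 2.730 mcg/mL.
Difference ≈ 1.614 − 2.730 ≈ -1.116 mcg/mL.

-1.1 mcg/mL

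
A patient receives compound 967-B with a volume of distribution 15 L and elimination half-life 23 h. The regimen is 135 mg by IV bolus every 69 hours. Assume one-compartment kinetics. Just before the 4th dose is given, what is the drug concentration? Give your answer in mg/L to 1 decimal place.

f = (1/2)^(τ/t½) = (1/2)^(69/23) ≈ 0.1250.
C₀ = D/Vd = 135/15 ≈ 9.000 mg/L.
Before the 4th dose, 3 doses have been given. Superposition: Cmin = C₀·(f + f² + … + f^3).
≈ 9.000 × (0.1250 + 0.0156 + 0.0020) ≈ 9.000 × 0.1426 ≈ 1.283 mg/L.

1.3 mg/L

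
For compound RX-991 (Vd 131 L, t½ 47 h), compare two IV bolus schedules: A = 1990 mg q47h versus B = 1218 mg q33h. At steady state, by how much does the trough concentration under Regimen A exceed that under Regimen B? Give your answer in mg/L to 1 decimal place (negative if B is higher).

0.4 mg/L

Regimen A: f = (1/2)^(47/47) ≈ 0.5000; Cmin,ss = (1990/131)·f/(1−f) ≈ 15.191 mg/L.
Regimen B: f = (1/2)^(33/47) ≈ 0.6147; Cmin,ss = (1218/131)·f/(1−f) ≈ 14.833 mg/L.
Difference ≈ 15.191 − 14.833 ≈ 0.358 mg/L.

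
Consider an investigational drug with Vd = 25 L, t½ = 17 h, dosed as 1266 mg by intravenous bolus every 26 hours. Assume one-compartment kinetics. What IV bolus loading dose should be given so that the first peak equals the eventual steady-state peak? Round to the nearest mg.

1937 mg

f = (1/2)^(26/17) ≈ 0.346419; accumulation ratio R = 1/(1−f) ≈ 1.53003.
Loading dose to hit Cmax,ss on first dose: D_load = D_maint·R ≈ 1266 × 1.53003 ≈ 1937.02 mg.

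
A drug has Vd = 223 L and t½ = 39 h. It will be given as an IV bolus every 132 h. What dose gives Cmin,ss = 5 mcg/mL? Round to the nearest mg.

τ/t½ = 132/39 ≈ 3.3846, so f = (1/2)^(132/39) ≈ 0.095748.
Cmin,ss = (D/Vd)·f/(1−f), so D = Cmin,ss·Vd·(1−f)/f.
D = 5 × 223 × (1−f)/f ≈ 5 × 223 × 9.44408 ≈ 10530.15 mg.

10530 mg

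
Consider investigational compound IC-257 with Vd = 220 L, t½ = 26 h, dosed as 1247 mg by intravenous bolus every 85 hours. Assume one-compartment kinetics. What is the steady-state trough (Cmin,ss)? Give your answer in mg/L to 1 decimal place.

0.7 mg/L

Over one 85-h interval, 85/26 ≈ 3.2692 half-lives elapse, leaving f ≈ 0.1037 of each dose.
Accumulation ratio R = 1/(1 − f) ≈ 1/0.8963 ≈ 1.1157.
Single-dose peak C₀ = D/Vd = 1247/220 ≈ 5.668 mg/L.
Cmax,ss = C₀/(1 − f) ≈ 5.668/0.8963 ≈ 6.324 mg/L.
One interval later, Cmin,ss = Cmax,ss·e^(−kτ) ≈ 6.324 × 0.1037 ≈ 0.656 mg/L.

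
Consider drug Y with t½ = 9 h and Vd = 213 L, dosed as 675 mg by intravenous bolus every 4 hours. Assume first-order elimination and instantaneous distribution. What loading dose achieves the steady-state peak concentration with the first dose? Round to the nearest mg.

2546 mg

f = (1/2)^(4/9) ≈ 0.734867; accumulation ratio R = 1/(1−f) ≈ 3.77169.
Loading dose to hit Cmax,ss on first dose: D_load = D_maint·R ≈ 675 × 3.77169 ≈ 2545.89 mg.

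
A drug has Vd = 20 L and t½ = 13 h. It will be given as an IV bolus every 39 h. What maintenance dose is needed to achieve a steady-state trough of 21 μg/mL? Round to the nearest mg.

2940 mg

τ/t½ = 39/13 ≈ 3, so f = (1/2)^(39/13) ≈ 0.125000.
Cmin,ss = (D/Vd)·f/(1−f), so D = Cmin,ss·Vd·(1−f)/f.
D = 21 × 20 × (1−f)/f ≈ 21 × 20 × 7.00000 ≈ 2940.00 mg.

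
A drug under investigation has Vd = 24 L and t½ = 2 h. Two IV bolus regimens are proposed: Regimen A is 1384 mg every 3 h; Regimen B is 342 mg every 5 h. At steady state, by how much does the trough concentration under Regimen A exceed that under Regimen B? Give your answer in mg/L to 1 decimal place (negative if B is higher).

Regimen A: f = (1/2)^(3/2) ≈ 0.3536; Cmin,ss = (1384/24)·f/(1−f) ≈ 31.545 mg/L.
Regimen B: f = (1/2)^(5/2) ≈ 0.1768; Cmin,ss = (342/24)·f/(1−f) ≈ 3.060 mg/L.
Difference ≈ 31.545 − 3.060 ≈ 28.485 mg/L.

28.5 mg/L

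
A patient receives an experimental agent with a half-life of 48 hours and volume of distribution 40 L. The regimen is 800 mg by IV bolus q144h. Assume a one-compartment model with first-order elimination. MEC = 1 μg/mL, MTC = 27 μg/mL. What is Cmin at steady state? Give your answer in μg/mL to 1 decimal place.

2.9 μg/mL

The dosing interval is 3 half-lives, so f = 2^(−3) = 0.125.
Accumulation ratio R = 1/(1 − f) = 1/0.875 = 8/7.
Single-dose peak C₀ = D/Vd = 800/40 = 20 μg/mL.
Steady-state peak Cmax,ss = C₀·R = 20 × 8/7 ≈ 22.857 μg/mL.
Steady-state trough Cmin,ss = Cmax,ss·f ≈ 22.857 × 0.125 ≈ 2.857 μg/mL.
Trough 2.9 μg/mL vs MEC 1 μg/mL: adequate.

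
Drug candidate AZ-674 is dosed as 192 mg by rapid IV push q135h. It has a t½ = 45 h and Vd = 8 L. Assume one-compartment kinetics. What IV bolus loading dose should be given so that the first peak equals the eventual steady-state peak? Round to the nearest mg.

f = (1/2)^(135/45) ≈ 0.125000; accumulation ratio R = 1/(1−f) ≈ 1.14286.
Loading dose to hit Cmax,ss on first dose: D_load = D_maint·R ≈ 192 × 1.14286 ≈ 219.43 mg.

219 mg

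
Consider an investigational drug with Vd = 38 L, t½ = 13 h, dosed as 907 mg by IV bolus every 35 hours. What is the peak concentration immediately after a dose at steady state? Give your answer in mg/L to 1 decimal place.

28.2 mg/L

Over one 35-h interval, 35/13 ≈ 2.6923 half-lives elapse, leaving f ≈ 0.1547 of each dose.
At steady state, accumulation factor R = 1/(1 − e^(−kτ)) ≈ 1.1830.
Single-dose peak C₀ = D/Vd = 907/38 ≈ 23.868 mg/L.
Steady-state peak Cmax,ss = C₀·R ≈ 23.868 × 1.1830 ≈ 28.236 mg/L.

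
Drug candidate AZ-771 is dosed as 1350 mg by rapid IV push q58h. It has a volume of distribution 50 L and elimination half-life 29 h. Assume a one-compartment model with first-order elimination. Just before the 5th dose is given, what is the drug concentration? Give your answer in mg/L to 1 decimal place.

f = (1/2)^(τ/t½) = (1/2)^(58/29) ≈ 0.2500.
C₀ = D/Vd = 1350/50 ≈ 27.000 mg/L.
Before the 5th dose, 4 doses have been given. Superposition: Cmin = C₀·(f + f² + … + f^4).
≈ 27.000 × (0.2500 + 0.0625 + 0.0156 + 0.0039) ≈ 27.000 × 0.3320 ≈ 8.964 mg/L.

9.0 mg/L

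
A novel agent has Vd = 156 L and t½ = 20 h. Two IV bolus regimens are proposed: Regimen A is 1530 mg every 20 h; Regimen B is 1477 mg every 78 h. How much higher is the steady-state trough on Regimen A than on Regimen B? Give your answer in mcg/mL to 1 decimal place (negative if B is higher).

Regimen A: f = (1/2)^(20/20) ≈ 0.5000; Cmin,ss = (1530/156)·f/(1−f) ≈ 9.808 mcg/mL.
Regimen B: f = (1/2)^(78/20) ≈ 0.0670; Cmin,ss = (1477/156)·f/(1−f) ≈ 0.680 mcg/mL.
Difference ≈ 9.808 − 0.680 ≈ 9.128 mcg/mL.

9.1 mcg/mL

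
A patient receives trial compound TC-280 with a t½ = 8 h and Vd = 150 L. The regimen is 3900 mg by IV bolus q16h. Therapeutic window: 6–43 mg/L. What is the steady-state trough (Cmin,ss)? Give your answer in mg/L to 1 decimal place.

8.7 mg/L

The dosing interval is 2 half-lives, so f = 2^(−2) = 0.25.
At steady state, R = 1/(1 − 0.25) = 4/3.
Single-dose peak C₀ = D/Vd = 3900/150 = 26 mg/L.
Steady-state peak Cmax,ss = C₀·R = 26 × 4/3 ≈ 34.667 mg/L.
Steady-state trough Cmin,ss = Cmax,ss·f ≈ 34.667 × 0.25 ≈ 8.667 mg/L.
Trough 8.7 mg/L vs MEC 6 mg/L: adequate.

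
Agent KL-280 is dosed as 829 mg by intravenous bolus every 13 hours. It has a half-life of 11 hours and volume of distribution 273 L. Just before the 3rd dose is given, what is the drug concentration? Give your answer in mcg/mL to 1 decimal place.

f = (1/2)^(τ/t½) = (1/2)^(13/11) ≈ 0.4408.
C₀ = D/Vd = 829/273 ≈ 3.037 mcg/mL.
Before the 3rd dose, 2 doses have been given. Superposition: Cmin = C₀·(f + f²).
≈ 3.037 × (0.4408 + 0.1943) ≈ 3.037 × 0.6351 ≈ 1.929 mcg/mL.

1.9 mcg/mL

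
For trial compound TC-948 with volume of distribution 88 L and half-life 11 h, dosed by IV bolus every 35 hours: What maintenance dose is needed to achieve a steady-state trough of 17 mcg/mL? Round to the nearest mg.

12079 mg

τ/t½ = 35/11 ≈ 3.1818, so f = (1/2)^(35/11) ≈ 0.110199.
Cmin,ss = (D/Vd)·f/(1−f), so D = Cmin,ss·Vd·(1−f)/f.
D = 17 × 88 × (1−f)/f ≈ 17 × 88 × 8.07449 ≈ 12079.44 mg.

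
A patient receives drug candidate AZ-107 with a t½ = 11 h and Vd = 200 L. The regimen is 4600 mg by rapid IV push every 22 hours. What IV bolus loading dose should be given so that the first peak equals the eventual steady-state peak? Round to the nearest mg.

6133 mg

f = (1/2)^(22/11) ≈ 0.250000; accumulation ratio R = 1/(1−f) ≈ 1.33333.
Loading dose to hit Cmax,ss on first dose: D_load = D_maint·R ≈ 4600 × 1.33333 ≈ 6133.32 mg.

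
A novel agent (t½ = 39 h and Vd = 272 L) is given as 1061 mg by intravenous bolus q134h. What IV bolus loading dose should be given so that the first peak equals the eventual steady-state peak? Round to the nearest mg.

1169 mg

f = (1/2)^(134/39) ≈ 0.092404; accumulation ratio R = 1/(1−f) ≈ 1.10181.
Loading dose to hit Cmax,ss on first dose: D_load = D_maint·R ≈ 1061 × 1.10181 ≈ 1169.02 mg.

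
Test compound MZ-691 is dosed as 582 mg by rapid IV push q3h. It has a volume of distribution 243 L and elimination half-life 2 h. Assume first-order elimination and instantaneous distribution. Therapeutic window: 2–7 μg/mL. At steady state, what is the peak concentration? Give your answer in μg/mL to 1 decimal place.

3.7 μg/mL

τ/t½ = 3/2 ≈ 1.5, so fraction remaining f = (1/2)^(3/2) ≈ 0.3536.
At steady state, accumulation factor R = 1/(1 − e^(−kτ)) ≈ 1.5470.
Each bolus raises the concentration by D/Vd = 582/243 ≈ 2.395 μg/mL.
Cmax,ss = C₀/(1 − f) ≈ 2.395/0.6464 ≈ 3.705 μg/mL.
Peak 3.7 μg/mL vs MTC 7 μg/mL: below toxic threshold.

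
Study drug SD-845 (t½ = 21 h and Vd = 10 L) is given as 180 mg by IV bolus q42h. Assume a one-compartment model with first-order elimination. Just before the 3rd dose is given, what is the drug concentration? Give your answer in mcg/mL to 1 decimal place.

5.6 mcg/mL

f = (1/2)^(τ/t½) = (1/2)^(42/21) ≈ 0.2500.
C₀ = D/Vd = 180/10 ≈ 18.000 mcg/mL.
Before the 3rd dose, 2 doses have been given. Superposition: Cmin = C₀·(f + f²).
≈ 18.000 × (0.2500 + 0.0625) ≈ 18.000 × 0.3125 ≈ 5.625 mcg/mL.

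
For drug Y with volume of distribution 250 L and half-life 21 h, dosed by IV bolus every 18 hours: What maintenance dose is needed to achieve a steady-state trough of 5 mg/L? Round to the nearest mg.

1014 mg

τ/t½ = 18/21 ≈ 0.85714, so f = (1/2)^(18/21) ≈ 0.552045.
Cmin,ss = (D/Vd)·f/(1−f), so D = Cmin,ss·Vd·(1−f)/f.
D = 5 × 250 × (1−f)/f ≈ 5 × 250 × 0.81145 ≈ 1014.31 mg.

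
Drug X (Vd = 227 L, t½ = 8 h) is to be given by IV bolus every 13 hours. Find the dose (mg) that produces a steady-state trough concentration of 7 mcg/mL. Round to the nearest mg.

3312 mg

τ/t½ = 13/8 ≈ 1.625, so f = (1/2)^(13/8) ≈ 0.324210.
Cmin,ss = (D/Vd)·f/(1−f), so D = Cmin,ss·Vd·(1−f)/f.
D = 7 × 227 × (1−f)/f ≈ 7 × 227 × 2.08442 ≈ 3312.14 mg.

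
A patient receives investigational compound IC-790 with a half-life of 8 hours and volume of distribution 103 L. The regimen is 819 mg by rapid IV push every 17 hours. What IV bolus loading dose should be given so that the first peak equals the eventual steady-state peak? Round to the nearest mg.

1063 mg

f = (1/2)^(17/8) ≈ 0.229251; accumulation ratio R = 1/(1−f) ≈ 1.29744.
Loading dose to hit Cmax,ss on first dose: D_load = D_maint·R ≈ 819 × 1.29744 ≈ 1062.60 mg.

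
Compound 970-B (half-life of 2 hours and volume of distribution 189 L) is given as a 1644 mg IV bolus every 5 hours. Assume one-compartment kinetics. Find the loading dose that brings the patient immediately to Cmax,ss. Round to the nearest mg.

1997 mg

f = (1/2)^(5/2) ≈ 0.176777; accumulation ratio R = 1/(1−f) ≈ 1.21474.
Loading dose to hit Cmax,ss on first dose: D_load = D_maint·R ≈ 1644 × 1.21474 ≈ 1997.03 mg.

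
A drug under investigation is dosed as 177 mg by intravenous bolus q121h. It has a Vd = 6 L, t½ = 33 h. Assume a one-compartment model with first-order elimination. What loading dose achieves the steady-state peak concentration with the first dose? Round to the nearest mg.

192 mg

f = (1/2)^(121/33) ≈ 0.078745; accumulation ratio R = 1/(1−f) ≈ 1.08548.
Loading dose to hit Cmax,ss on first dose: D_load = D_maint·R ≈ 177 × 1.08548 ≈ 192.13 mg.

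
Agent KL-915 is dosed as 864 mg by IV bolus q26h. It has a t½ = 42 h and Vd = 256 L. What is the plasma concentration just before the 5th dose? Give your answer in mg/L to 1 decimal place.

f = (1/2)^(τ/t½) = (1/2)^(26/42) ≈ 0.6511.
C₀ = D/Vd = 864/256 ≈ 3.375 mg/L.
Before the 5th dose, 4 doses have been given. Superposition: Cmin = C₀·(f + f² + … + f^4).
≈ 3.375 × (0.6511 + 0.4239 + 0.2760 + 0.1797) ≈ 3.375 × 1.5307 ≈ 5.166 mg/L.

5.2 mg/L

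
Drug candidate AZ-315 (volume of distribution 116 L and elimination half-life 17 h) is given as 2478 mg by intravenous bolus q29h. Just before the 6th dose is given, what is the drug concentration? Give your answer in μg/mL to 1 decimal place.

9.4 μg/mL

f = (1/2)^(τ/t½) = (1/2)^(29/17) ≈ 0.3065.
C₀ = D/Vd = 2478/116 ≈ 21.362 μg/mL.
Before the 6th dose, 5 doses have been given. Superposition: Cmin = C₀·(f + f² + … + f^5).
≈ 21.362 × (0.3065 + 0.0939 + 0.0288 + 0.0088 + 0.0027) ≈ 21.362 × 0.4407 ≈ 9.414 μg/mL.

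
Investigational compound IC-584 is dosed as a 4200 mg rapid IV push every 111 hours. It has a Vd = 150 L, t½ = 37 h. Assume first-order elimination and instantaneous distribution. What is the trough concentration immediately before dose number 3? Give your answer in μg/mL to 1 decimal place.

f = (1/2)^(τ/t½) = (1/2)^(111/37) ≈ 0.1250.
C₀ = D/Vd = 4200/150 ≈ 28.000 μg/mL.
Before the 3rd dose, 2 doses have been given. Superposition: Cmin = C₀·(f + f²).
≈ 28.000 × (0.1250 + 0.0156) ≈ 28.000 × 0.1406 ≈ 3.937 μg/mL.

3.9 μg/mL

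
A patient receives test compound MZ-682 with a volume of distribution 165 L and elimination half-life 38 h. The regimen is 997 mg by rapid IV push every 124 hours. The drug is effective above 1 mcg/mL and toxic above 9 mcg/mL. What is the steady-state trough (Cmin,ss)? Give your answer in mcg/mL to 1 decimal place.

Over one 124-h interval, 124/38 ≈ 3.2632 half-lives elapse, leaving f ≈ 0.1042 of each dose.
At steady state, accumulation factor R = 1/(1 − e^(−kτ)) ≈ 1.1163.
Single-dose peak C₀ = D/Vd = 997/165 ≈ 6.042 mcg/mL.
Cmax,ss = C₀/(1 − f) ≈ 6.042/0.8958 ≈ 6.745 mcg/mL.
Steady-state trough Cmin,ss = Cmax,ss·f ≈ 6.745 × 0.1042 ≈ 0.703 mcg/mL.
Trough 0.7 mcg/mL vs MEC 1 mcg/mL: subtherapeutic.

0.7 mcg/mL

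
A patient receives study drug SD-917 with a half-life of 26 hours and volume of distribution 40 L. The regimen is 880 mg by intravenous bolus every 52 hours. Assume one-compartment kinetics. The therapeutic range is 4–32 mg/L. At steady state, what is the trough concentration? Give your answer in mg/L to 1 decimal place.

7.3 mg/L

τ = 52 h = 2 half-lives, so f = (1/2)^2 = 0.25.
At steady state, R = 1/(1 − 0.25) = 4/3.
Single-dose peak C₀ = D/Vd = 880/40 = 22 mg/L.
Steady-state peak Cmax,ss = C₀·R = 22 × 4/3 ≈ 29.333 mg/L.
Steady-state trough Cmin,ss = Cmax,ss·f ≈ 29.333 × 0.25 ≈ 7.333 mg/L.
Trough 7.3 mg/L vs MEC 4 mg/L: adequate.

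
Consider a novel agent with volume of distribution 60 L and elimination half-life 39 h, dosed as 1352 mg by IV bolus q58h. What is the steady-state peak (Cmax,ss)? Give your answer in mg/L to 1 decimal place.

k = ln2/t½ = ln2/39 ≈ 0.017773 h⁻¹; fraction remaining f = e^(−kτ) = e^(−0.017773×58) ≈ 0.3567.
At steady state, accumulation factor R = 1/(1 − e^(−kτ)) ≈ 1.5545.
Each bolus raises the concentration by D/Vd = 1352/60 ≈ 22.533 mg/L.
Steady-state peak Cmax,ss = C₀·R ≈ 22.533 × 1.5545 ≈ 35.028 mg/L.

35.0 mg/L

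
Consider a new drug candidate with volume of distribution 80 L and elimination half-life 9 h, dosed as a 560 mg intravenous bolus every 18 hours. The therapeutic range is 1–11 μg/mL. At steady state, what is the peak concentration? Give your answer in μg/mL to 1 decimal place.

9.3 μg/mL

The dosing interval is 2 half-lives, so f = 2^(−2) = 0.25.
Accumulation ratio R = 1/(1 − f) = 1/0.75 = 4/3.
Single-dose peak C₀ = D/Vd = 560/80 = 7 μg/mL.
Steady-state peak Cmax,ss = C₀·R = 7 × 4/3 ≈ 9.333 μg/mL.
Peak 9.3 μg/mL vs MTC 11 μg/mL: below toxic threshold.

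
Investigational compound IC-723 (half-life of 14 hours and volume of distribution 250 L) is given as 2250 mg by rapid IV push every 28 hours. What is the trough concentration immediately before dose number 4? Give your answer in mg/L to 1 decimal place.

3.0 mg/L

f = (1/2)^(τ/t½) = (1/2)^(28/14) ≈ 0.2500.
C₀ = D/Vd = 2250/250 ≈ 9.000 mg/L.
Before the 4th dose, 3 doses have been given. Superposition: Cmin = C₀·(f + f² + … + f^3).
≈ 9.000 × (0.2500 + 0.0625 + 0.0156) ≈ 9.000 × 0.3281 ≈ 2.953 mg/L.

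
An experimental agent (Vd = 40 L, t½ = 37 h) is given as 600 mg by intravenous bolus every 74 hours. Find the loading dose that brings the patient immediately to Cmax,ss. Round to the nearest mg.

800 mg

f = (1/2)^(74/37) ≈ 0.250000; accumulation ratio R = 1/(1−f) ≈ 1.33333.
Loading dose to hit Cmax,ss on first dose: D_load = D_maint·R ≈ 600 × 1.33333 ≈ 800.00 mg.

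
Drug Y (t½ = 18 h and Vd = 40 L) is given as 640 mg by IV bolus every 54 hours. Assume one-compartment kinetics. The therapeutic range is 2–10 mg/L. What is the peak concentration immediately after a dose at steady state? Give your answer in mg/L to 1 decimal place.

τ = 54 h = 3 half-lives, so f = (1/2)^3 = 0.125.
At steady state, R = 1/(1 − 0.125) = 8/7.
Single-dose peak C₀ = D/Vd = 640/40 = 16 mg/L.
Steady-state peak Cmax,ss = C₀·R = 16 × 8/7 ≈ 18.286 mg/L.
Peak 18.3 mg/L vs MTC 10 mg/L: exceeds toxic threshold.

18.3 mg/L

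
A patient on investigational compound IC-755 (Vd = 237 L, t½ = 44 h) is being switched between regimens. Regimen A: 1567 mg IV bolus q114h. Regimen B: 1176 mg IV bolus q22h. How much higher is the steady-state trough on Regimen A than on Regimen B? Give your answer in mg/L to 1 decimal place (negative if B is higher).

Regimen A: f = (1/2)^(114/44) ≈ 0.1660; Cmin,ss = (1567/237)·f/(1−f) ≈ 1.316 mg/L.
Regimen B: f = (1/2)^(22/44) ≈ 0.7071; Cmin,ss = (1176/237)·f/(1−f) ≈ 11.979 mg/L.
Difference ≈ 1.316 − 11.979 ≈ -10.663 mg/L.

-10.7 mg/L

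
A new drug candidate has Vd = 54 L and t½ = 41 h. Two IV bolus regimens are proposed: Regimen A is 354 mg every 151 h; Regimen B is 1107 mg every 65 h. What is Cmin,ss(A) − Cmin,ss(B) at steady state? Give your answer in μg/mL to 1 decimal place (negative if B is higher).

Regimen A: f = (1/2)^(151/41) ≈ 0.0779; Cmin,ss = (354/54)·f/(1−f) ≈ 0.554 μg/mL.
Regimen B: f = (1/2)^(65/41) ≈ 0.3332; Cmin,ss = (1107/54)·f/(1−f) ≈ 10.244 μg/mL.
Difference ≈ 0.554 − 10.244 ≈ -9.690 μg/mL.

-9.7 μg/mL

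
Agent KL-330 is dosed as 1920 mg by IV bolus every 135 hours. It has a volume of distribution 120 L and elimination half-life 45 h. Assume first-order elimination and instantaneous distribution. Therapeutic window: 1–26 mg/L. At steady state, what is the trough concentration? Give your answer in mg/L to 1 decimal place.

2.3 mg/L

The dosing interval is 3 half-lives, so f = 2^(−3) = 0.125.
Accumulation ratio R = 1/(1 − f) = 1/0.875 = 8/7.
Single-dose peak C₀ = D/Vd = 1920/120 = 16 mg/L.
Steady-state peak Cmax,ss = C₀·R = 16 × 8/7 ≈ 18.286 mg/L.
Steady-state trough Cmin,ss = Cmax,ss·f ≈ 18.286 × 0.125 ≈ 2.286 mg/L.
Trough 2.3 mg/L vs MEC 1 mg/L: adequate.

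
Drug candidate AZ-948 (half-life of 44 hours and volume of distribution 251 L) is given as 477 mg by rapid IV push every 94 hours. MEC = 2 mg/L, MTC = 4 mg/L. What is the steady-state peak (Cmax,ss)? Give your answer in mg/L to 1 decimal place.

Over one 94-h interval, 94/44 ≈ 2.1364 half-lives elapse, leaving f ≈ 0.2275 of each dose.
At steady state, accumulation factor R = 1/(1 − e^(−kτ)) ≈ 1.2945.
Each bolus raises the concentration by D/Vd = 477/251 ≈ 1.900 mg/L.
Steady-state peak Cmax,ss = C₀·R ≈ 1.900 × 1.2945 ≈ 2.460 mg/L.
Peak 2.5 mg/L vs MTC 4 mg/L: below toxic threshold.

2.5 mg/L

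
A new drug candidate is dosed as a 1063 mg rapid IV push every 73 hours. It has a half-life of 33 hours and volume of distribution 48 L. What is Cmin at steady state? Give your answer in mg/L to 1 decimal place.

k = ln2/t½ = ln2/33 ≈ 0.021004 h⁻¹; fraction remaining f = e^(−kτ) = e^(−0.021004×73) ≈ 0.2158.
Single-dose peak C₀ = D/Vd = 1063/48 ≈ 22.146 mg/L.
Steady-state trough Cmin,ss = C₀·f/(1−f) ≈ 22.146 × 0.2158/0.7842 ≈ 6.094 mg/L.

6.1 mg/L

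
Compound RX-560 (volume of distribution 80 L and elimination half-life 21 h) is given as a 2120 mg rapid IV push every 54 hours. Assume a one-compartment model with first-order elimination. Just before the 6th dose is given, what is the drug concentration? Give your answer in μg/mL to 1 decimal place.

f = (1/2)^(τ/t½) = (1/2)^(54/21) ≈ 0.1682.
C₀ = D/Vd = 2120/80 ≈ 26.500 μg/mL.
Before the 6th dose, 5 doses have been given. Superposition: Cmin = C₀·(f + f² + … + f^5).
≈ 26.500 × (0.1682 + 0.0283 + 0.0048 + 0.0008 + 0.0001) ≈ 26.500 × 0.2022 ≈ 5.358 μg/mL.

5.4 μg/mL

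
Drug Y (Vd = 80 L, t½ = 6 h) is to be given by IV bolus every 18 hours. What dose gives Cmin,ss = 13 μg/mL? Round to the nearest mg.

τ/t½ = 18/6 ≈ 3, so f = (1/2)^(18/6) ≈ 0.125000.
Cmin,ss = (D/Vd)·f/(1−f), so D = Cmin,ss·Vd·(1−f)/f.
D = 13 × 80 × (1−f)/f ≈ 13 × 80 × 7.00000 ≈ 7280.00 mg.

7280 mg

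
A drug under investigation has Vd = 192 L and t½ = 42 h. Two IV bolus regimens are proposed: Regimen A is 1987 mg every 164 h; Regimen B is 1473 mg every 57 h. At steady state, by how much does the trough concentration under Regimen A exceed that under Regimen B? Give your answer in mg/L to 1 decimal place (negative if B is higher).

Regimen A: f = (1/2)^(164/42) ≈ 0.0668; Cmin,ss = (1987/192)·f/(1−f) ≈ 0.741 mg/L.
Regimen B: f = (1/2)^(57/42) ≈ 0.3904; Cmin,ss = (1473/192)·f/(1−f) ≈ 4.913 mg/L.
Difference ≈ 0.741 − 4.913 ≈ -4.172 mg/L.

-4.2 mg/L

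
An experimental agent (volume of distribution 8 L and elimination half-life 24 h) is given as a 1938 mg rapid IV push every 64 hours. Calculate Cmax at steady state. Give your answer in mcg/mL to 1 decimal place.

287.5 mcg/mL

Over one 64-h interval, 64/24 ≈ 2.6667 half-lives elapse, leaving f ≈ 0.1575 of each dose.
Accumulation ratio R = 1/(1 − f) ≈ 1/0.8425 ≈ 1.1869.
Each bolus raises the concentration by D/Vd = 1938/8 ≈ 242.250 mcg/mL.
Steady-state peak Cmax,ss = C₀·R ≈ 242.250 × 1.1869 ≈ 287.527 mcg/mL.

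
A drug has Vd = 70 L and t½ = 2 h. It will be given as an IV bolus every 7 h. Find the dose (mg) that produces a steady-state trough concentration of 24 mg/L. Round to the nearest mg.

τ/t½ = 7/2 ≈ 3.5, so f = (1/2)^(7/2) ≈ 0.088388.
Cmin,ss = (D/Vd)·f/(1−f), so D = Cmin,ss·Vd·(1−f)/f.
D = 24 × 70 × (1−f)/f ≈ 24 × 70 × 10.31375 ≈ 17327.10 mg.

17327 mg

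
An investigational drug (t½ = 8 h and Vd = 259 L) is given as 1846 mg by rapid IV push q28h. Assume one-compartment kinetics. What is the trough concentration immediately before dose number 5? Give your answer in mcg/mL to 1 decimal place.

0.7 mcg/mL

f = (1/2)^(τ/t½) = (1/2)^(28/8) ≈ 0.0884.
C₀ = D/Vd = 1846/259 ≈ 7.127 mcg/mL.
Before the 5th dose, 4 doses have been given. Superposition: Cmin = C₀·(f + f² + … + f^4).
≈ 7.127 × (0.0884 + 0.0078 + 0.0007 + 0.0001) ≈ 7.127 × 0.0970 ≈ 0.691 mcg/mL.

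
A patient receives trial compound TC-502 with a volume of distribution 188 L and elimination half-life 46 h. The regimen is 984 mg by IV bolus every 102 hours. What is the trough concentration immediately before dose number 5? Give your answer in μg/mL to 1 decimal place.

f = (1/2)^(τ/t½) = (1/2)^(102/46) ≈ 0.2150.
C₀ = D/Vd = 984/188 ≈ 5.234 μg/mL.
Before the 5th dose, 4 doses have been given. Superposition: Cmin = C₀·(f + f² + … + f^4).
≈ 5.234 × (0.2150 + 0.0462 + 0.0099 + 0.0021) ≈ 5.234 × 0.2732 ≈ 1.430 μg/mL.

1.4 μg/mL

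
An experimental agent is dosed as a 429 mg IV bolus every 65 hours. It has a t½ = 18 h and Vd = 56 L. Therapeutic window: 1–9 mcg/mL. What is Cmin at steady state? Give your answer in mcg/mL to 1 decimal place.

k = ln2/t½ = ln2/18 ≈ 0.038508 h⁻¹; fraction remaining f = e^(−kτ) = e^(−0.038508×65) ≈ 0.0818.
Accumulation ratio R = 1/(1 − f) ≈ 1/0.9182 ≈ 1.0891.
Single-dose peak C₀ = D/Vd = 429/56 ≈ 7.661 mcg/mL.
Steady-state peak Cmax,ss = C₀·R ≈ 7.661 × 1.0891 ≈ 8.344 mcg/mL.
Steady-state trough Cmin,ss = Cmax,ss·f ≈ 8.344 × 0.0818 ≈ 0.683 mcg/mL.
Trough 0.7 mcg/mL vs MEC 1 mcg/mL: subtherapeutic.

0.7 mcg/mL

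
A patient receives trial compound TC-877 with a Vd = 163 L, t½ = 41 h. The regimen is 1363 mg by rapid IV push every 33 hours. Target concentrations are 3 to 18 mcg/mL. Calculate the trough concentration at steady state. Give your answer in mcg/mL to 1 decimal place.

11.2 mcg/mL

Over one 33-h interval, 33/41 ≈ 0.80488 half-lives elapse, leaving f ≈ 0.5724 of each dose.
Accumulation ratio R = 1/(1 − f) ≈ 1/0.4276 ≈ 2.3386.
Each bolus raises the concentration by D/Vd = 1363/163 ≈ 8.362 mcg/mL.
Steady-state peak Cmax,ss = C₀·R ≈ 8.362 × 2.3386 ≈ 19.555 mcg/mL.
One interval later, Cmin,ss = Cmax,ss·e^(−kτ) ≈ 19.555 × 0.5724 ≈ 11.193 mcg/mL.
Trough 11.2 mcg/mL vs MEC 3 mcg/mL: adequate.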